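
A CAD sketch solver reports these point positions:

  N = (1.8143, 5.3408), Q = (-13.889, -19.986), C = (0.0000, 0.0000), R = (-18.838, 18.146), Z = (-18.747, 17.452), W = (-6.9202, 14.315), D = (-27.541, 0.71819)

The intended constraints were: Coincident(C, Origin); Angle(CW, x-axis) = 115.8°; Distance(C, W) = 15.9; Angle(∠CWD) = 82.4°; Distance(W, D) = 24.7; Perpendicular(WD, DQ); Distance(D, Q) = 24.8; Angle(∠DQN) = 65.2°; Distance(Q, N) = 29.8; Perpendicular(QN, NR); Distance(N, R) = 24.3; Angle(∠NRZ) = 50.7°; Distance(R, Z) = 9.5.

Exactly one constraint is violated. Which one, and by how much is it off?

Distance(R, Z) = 9.5 — off by 8.80.

C = (0.00, 0.00) ✓; CW at 115.8° ✓; |CW| = 15.90 ✓; ∠CWD = 82.40° ✓; |WD| = 24.70 ✓; ∠(WD, DQ) = 90.00° ✓; |DQ| = 24.80 ✓; ∠DQN = 65.20° ✓; |QN| = 29.80 ✓; ∠(QN, NR) = 90.00° ✓; |NR| = 24.30 ✓; ∠NRZ = 50.73° ✓; |RZ| = 0.6999 ✗.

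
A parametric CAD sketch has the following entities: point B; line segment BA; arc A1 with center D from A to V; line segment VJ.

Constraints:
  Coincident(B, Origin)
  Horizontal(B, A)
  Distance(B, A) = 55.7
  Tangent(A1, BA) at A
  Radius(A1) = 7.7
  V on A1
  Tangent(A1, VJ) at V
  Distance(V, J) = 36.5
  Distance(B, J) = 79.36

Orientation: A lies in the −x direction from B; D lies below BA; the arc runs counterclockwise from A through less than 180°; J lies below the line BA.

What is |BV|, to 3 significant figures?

63.8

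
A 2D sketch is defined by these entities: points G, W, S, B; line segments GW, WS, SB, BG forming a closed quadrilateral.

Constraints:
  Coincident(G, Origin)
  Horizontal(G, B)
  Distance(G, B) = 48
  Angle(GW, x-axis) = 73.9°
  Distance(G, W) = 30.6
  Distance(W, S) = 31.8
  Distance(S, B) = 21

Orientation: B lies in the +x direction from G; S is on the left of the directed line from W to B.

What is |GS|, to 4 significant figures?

42.73

G is at the origin; G and B share the same y with |GB| = 48.0 and B in +x, so B = (48.0, 0). GW runs at 73.9° with |GW| = 30.6, so W = (8.486, 29.40). S is determined by |WS| = 31.8 and |SB| = 21.0 together: it lies at the intersection of circle(W, 31.8) and circle(B, 21.0). With |WB| = 49.25, the foot of the radical line on WB is 30.41 from W and the perpendicular offset is √(31.8² − 30.41²) = 9.283. Taking the left-of-WB solution: S = (38.43, 18.69).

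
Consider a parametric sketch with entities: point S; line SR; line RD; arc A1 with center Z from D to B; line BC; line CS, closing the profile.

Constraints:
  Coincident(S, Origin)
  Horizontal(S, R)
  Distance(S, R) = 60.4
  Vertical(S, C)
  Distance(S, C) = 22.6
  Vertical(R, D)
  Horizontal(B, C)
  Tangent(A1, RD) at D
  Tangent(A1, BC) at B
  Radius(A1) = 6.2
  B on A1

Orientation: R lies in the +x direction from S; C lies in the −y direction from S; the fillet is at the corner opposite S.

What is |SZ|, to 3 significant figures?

56.6

S is at the origin; S and R share the same y with |SR| = 60.4 and R on the +x side, so R = (60.4, 0.00). S and C share the same x with |SC| = 22.6 and C on the −y side, so C = (0.00, -22.6). The virtual corner opposite S is at (60.4, -22.6). Tangency of A1 to RD means the radius ZD is perpendicular to RD and A1 meets BC tangentially, so ZB is at right angles to BC, with radius 6.2, so the center Z sits 6.2 in from both sides at Z = (54.2, -16.4). Then |SZ| = |Z − S| = 56.6.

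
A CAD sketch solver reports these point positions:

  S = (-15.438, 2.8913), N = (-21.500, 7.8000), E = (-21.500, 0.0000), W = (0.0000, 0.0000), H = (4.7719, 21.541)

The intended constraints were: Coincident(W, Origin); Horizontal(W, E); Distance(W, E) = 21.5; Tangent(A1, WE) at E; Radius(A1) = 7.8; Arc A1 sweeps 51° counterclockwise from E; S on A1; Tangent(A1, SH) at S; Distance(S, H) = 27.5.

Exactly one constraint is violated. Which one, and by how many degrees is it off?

Tangent(A1, SH) at S — off by 8.30°.

W = (0.00, 0.00) ✓; W.y = 0.00, E.y = 0.00 ✓; |WE| = 21.50 ✓; ∠(NE, EW) = 90.00° ✓; |NE| = 7.800 ✓; bearing(N→S) − bearing(N→E) = 51.00° ✓; |NS| = 7.800 ✓; ∠(NS, SH) = 98.30° ✗; |SH| = 27.50 ✓.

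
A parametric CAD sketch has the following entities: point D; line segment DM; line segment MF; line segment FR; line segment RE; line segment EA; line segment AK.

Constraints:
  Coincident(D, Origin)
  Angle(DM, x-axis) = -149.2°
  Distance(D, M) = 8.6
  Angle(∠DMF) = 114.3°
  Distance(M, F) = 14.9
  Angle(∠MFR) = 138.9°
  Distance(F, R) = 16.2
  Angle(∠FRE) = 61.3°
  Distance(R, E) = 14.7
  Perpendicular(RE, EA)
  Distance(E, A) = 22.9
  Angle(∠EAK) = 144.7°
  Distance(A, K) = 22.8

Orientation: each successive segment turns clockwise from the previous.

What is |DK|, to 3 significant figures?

38.6

The perpendicularity gives EA at right angles to RE, so EA runs at -105°; with |EA| = 22.9, A = (-15.1, -6.04). ∠EAK = 144.7° gives AK at -140° from the x-axis; with |AK| = 22.8, K = (-32.6, -20.7). Then |DK| = |K − D| = 38.6.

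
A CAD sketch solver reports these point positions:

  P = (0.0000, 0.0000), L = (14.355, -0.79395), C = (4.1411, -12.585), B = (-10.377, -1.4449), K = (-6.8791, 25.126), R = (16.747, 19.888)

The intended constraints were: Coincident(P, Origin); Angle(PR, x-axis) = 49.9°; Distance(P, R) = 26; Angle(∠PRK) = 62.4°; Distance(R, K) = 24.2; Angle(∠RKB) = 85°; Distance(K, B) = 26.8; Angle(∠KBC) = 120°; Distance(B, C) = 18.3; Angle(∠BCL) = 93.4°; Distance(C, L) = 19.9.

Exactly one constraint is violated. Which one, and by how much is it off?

Distance(C, L) = 19.9 — off by 4.30.

P = (0.00, 0.00) ✓; PR at 49.90° ✓; |PR| = 26.00 ✓; ∠PRK = 62.40° ✓; |RK| = 24.20 ✓; ∠RKB = 85.00° ✓; |KB| = 26.80 ✓; ∠KBC = 120.0° ✓; |BC| = 18.30 ✓; ∠BCL = 93.40° ✓; |CL| = 15.60 ✗.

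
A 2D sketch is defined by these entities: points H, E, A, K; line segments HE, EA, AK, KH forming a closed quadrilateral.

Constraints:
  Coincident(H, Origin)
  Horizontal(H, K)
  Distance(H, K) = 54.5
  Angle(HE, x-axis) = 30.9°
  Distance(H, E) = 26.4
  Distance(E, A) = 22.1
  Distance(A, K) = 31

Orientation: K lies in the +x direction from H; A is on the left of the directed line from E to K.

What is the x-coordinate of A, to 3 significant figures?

39.9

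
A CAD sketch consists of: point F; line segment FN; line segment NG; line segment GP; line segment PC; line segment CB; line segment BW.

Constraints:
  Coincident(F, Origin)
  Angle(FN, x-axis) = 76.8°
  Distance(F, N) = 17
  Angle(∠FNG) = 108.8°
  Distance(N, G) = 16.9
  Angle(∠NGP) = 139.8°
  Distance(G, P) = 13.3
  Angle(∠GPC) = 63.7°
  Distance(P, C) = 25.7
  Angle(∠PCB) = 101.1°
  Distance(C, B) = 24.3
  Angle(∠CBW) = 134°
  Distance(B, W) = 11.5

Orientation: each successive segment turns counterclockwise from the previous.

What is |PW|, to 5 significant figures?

40.911

F is at the origin; FN runs at 76.8° with length 17.0, so N = (3.8820, 16.551). ∠FNG = 108.8° gives NG at 148.00° from the x-axis; with |NG| = 16.9, G = (-10.450, 25.506). ∠NGP = 139.8° gives GP at -171.80° from the x-axis; with |GP| = 13.3, P = (-23.614, 23.610). ∠GPC = 63.7° gives PC at -55.500° from the x-axis; with |PC| = 25.7, C = (-9.0574, 2.4295). ∠PCB = 101.1° gives CB at 23.400° from the x-axis; with |CB| = 24.3, B = (13.244, 12.080). ∠CBW = 134.0° gives BW at 69.400° from the x-axis; with |BW| = 11.5, W = (17.290, 22.845). Then |PW| = |W − P| = 40.911.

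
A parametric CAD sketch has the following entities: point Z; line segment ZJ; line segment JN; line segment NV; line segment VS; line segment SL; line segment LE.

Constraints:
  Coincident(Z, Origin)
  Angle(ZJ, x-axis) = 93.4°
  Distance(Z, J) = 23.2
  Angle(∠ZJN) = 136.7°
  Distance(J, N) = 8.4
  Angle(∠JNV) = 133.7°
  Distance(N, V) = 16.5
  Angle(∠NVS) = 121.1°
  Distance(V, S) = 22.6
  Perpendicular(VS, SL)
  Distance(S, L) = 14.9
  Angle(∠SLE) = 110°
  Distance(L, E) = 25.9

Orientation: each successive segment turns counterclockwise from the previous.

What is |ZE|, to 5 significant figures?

18.529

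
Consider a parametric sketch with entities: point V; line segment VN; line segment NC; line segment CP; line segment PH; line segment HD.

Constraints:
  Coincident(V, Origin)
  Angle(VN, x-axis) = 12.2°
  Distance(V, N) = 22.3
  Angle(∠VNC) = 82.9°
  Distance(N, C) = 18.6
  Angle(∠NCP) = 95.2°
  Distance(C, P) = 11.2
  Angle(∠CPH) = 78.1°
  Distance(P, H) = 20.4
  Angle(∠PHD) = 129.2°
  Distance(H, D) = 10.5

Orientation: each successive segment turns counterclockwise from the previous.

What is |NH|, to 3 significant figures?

8.80

V is at the origin; VN runs at 12.2° with length 22.3, so N = (21.8, 4.71). ∠VNC = 82.9° gives NC at 109° from the x-axis; with |NC| = 18.6, C = (15.6, 22.3). ∠NCP = 95.2° gives CP at -166° from the x-axis; with |CP| = 11.2, P = (4.79, 19.5). ∠CPH = 78.1° gives PH at -64.0° from the x-axis; with |PH| = 20.4, H = (13.7, 1.20). Then |NH| = |H − N| = 8.80.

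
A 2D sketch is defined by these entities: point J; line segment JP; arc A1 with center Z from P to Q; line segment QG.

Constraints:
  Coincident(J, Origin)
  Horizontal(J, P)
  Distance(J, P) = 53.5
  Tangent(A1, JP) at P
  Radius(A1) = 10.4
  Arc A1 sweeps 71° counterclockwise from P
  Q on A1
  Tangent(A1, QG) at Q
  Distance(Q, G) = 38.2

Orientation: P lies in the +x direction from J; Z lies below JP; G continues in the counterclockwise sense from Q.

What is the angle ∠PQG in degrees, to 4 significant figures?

144.5°

J is at the origin; J and P share the same y with |JP| = 53.5 and P on the +x side, so P = (53.50, 0.000). A1 meets JP tangentially, so ZP is at right angles to JP, so Z = P + (0, -10.4) = (53.50, -10.40). On A1, P sits at bearing 90° from Z; a 71° counterclockwise sweep puts Q at bearing 161°, so Q = Z + 10.4·(cos 161°, sin 161°) = (43.67, -7.014). The tangent condition forces ZQ to be normal to QG, so QG runs along (−sin 161°, cos 161°); with |QG| = 38.2, G = (31.23, -43.13). Then cos ∠PQG = QP·QG / (|QP||QG|), giving 144.5°.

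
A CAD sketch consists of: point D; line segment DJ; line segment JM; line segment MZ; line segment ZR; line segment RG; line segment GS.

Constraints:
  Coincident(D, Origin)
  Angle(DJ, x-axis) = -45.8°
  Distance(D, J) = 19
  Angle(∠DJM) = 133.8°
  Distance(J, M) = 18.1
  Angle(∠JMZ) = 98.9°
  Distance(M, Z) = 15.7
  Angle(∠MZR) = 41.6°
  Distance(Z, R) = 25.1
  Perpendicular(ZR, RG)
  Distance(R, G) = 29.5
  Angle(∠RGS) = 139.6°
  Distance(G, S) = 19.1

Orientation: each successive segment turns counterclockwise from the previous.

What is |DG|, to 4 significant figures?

49.58

D is at the origin; DJ runs at -45.8° with length 19.0, so J = (13.25, -13.62). ∠DJM = 133.8° gives JM at 0.4000° from the x-axis; with |JM| = 18.1, M = (31.35, -13.49). ∠JMZ = 98.9° gives MZ at 81.50° from the x-axis; with |MZ| = 15.7, Z = (33.67, 2.033). ∠MZR = 41.6° gives ZR at -140.1° from the x-axis; with |ZR| = 25.1, R = (14.41, -14.07). The perpendicularity gives RG at right angles to ZR, so RG runs at -50.10°; with |RG| = 29.5, G = (33.33, -36.70). Then |DG| = |G − D| = 49.58.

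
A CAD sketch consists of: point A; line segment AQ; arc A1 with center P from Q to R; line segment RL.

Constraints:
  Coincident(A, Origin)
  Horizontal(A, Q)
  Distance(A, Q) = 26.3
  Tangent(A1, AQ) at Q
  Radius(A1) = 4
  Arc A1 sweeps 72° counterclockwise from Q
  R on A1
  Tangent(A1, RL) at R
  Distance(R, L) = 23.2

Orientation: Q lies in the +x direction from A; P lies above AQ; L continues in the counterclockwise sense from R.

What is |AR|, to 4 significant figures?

30.23

A is at the origin; AQ is horizontal with |AQ| = 26.3 and Q on the +x side, so Q = (26.30, 0.000). A1 meets AQ tangentially, so PQ is at right angles to AQ, so P = Q + (0, 4) = (26.30, 4.000). On A1, Q sits at bearing -90° from P; a 72° counterclockwise sweep puts R at bearing -18°, so R = P + 4.0·(cos -18°, sin -18°) = (30.10, 2.764). Then |AR| = |R − A| = 30.23.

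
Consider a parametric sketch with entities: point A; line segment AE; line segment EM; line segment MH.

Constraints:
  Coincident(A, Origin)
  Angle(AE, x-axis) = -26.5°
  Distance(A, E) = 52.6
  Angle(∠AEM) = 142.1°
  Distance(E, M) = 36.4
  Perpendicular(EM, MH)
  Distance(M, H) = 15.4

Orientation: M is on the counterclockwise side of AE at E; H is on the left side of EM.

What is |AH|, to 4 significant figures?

79.72

A is at the origin; AE runs at -26.5° with length 52.6, so E = 52.6·(cos -26.5°, sin -26.5°) = (47.07, -23.47). ∠AEM = 142.1°, so EM runs at -26.5° + (180° − 142.1°) = 11.40° from the x-axis; with |EM| = 36.4, M = E + 36.4·(cos 11.40°, sin 11.40°) = (82.76, -16.28). EM ⟂ MH; with |MH| = 15.4 on the left of EM, H = M + 15.4·(-0.1977, 0.9803) = (79.71, -1.179). Then |AH| = |H − A| = 79.72.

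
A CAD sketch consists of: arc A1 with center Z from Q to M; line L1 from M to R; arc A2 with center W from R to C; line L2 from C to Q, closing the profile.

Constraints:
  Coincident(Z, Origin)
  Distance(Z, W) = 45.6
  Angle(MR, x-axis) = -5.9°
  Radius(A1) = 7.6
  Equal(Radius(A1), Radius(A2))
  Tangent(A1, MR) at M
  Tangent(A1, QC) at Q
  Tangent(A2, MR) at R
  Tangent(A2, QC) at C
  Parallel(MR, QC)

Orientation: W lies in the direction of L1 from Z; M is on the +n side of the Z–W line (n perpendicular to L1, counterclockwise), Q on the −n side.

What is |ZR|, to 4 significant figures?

46.23

The slot axis is L1's direction at -5.9°, so u = (cos -5.9°, sin -5.9°) = (0.9947, -0.1028) and n = (−sin -5.9°, cos -5.9°) = (0.1028, 0.9947). Z is at the origin and W lies 45.6 along u from Z, so W = 45.6·u = (45.36, -4.687). Tangency of A1 to both parallel lines with radius 7.6 puts M and Q at Z ± 7.6·n: M = (0.7812, 7.560), Q = (-0.7812, -7.560). Equal radii place R and C the same way about W: R = W + 7.6·n = (46.14, 2.872), C = W − 7.6·n = (44.58, -12.25). Then |ZR| = |R − Z| = 46.23.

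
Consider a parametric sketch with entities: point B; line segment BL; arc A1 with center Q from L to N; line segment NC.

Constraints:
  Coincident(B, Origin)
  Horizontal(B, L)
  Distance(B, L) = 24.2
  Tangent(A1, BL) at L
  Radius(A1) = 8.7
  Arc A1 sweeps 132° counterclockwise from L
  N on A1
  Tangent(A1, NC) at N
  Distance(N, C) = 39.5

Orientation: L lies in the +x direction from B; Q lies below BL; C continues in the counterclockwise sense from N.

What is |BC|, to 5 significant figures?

62.255

B is at the origin; BL is horizontal with |BL| = 24.2 and L on the +x side, so L = (24.200, 0.0000). A1 meets BL tangentially, so QL is at right angles to BL, so Q = L + (0, -8.7) = (24.200, -8.7000). On A1, L sits at bearing 90° from Q; a 132° counterclockwise sweep puts N at bearing 222°, so N = Q + 8.7·(cos 222°, sin 222°) = (17.735, -14.521). The tangent condition forces QN to be normal to NC, so NC runs along (−sin 222°, cos 222°); with |NC| = 39.5, C = (44.165, -43.876). Then |BC| = |C − B| = 62.255.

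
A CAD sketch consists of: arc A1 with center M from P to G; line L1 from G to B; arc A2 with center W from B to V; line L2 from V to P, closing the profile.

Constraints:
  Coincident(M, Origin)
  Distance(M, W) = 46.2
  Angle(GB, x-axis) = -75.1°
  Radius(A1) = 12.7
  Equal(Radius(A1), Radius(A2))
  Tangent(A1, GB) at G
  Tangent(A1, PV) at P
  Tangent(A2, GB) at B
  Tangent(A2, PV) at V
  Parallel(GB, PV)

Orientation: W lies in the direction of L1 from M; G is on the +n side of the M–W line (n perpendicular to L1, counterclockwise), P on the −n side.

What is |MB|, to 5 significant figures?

47.914

Tangency of A1 to both parallel lines with radius 12.7 puts G and P at M ± 12.7·n: G = (12.273, 3.2656), P = (-12.273, -3.2656). Equal radii place B and V the same way about W: B = W + 12.7·n = (24.153, -41.381), V = W − 12.7·n = (-0.39344, -47.912). Then |MB| = |B − M| = 47.914.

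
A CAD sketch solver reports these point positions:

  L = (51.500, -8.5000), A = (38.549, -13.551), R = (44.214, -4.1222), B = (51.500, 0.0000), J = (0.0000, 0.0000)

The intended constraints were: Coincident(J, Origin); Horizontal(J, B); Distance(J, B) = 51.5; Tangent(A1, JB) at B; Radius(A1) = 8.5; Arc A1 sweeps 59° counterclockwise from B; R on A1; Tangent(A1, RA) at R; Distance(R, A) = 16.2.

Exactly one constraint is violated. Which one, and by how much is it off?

Distance(R, A) = 16.2 — off by 5.20.

J = (0.00, 0.00) ✓; J.y = 0.00, B.y = 0.00 ✓; |JB| = 51.50 ✓; ∠(LB, BJ) = 90.00° ✓; |LB| = 8.500 ✓; bearing(L→R) − bearing(L→B) = 59.00° ✓; |LR| = 8.500 ✓; ∠(LR, RA) = 90.00° ✓; |RA| = 11.00 ✗.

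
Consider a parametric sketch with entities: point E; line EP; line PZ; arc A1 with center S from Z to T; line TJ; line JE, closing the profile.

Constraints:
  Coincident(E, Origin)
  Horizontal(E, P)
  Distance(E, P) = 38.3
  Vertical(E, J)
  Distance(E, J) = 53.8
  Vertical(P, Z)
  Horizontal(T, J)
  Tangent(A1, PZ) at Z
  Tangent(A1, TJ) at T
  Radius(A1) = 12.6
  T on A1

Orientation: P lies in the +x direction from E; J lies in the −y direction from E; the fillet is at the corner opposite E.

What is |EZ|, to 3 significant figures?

56.3

The virtual corner opposite E is at (38.3, -53.8). Tangency of A1 to PZ means the radius SZ is perpendicular to PZ and A1 meets TJ tangentially, so ST is at right angles to TJ, with radius 12.6, so the center S sits 12.6 in from both sides at S = (25.7, -41.2). That places the tangent points at Z = (38.3, -41.2) on PZ and T = (25.7, -53.8) on TJ. Then |EZ| = |Z − E| = 56.3.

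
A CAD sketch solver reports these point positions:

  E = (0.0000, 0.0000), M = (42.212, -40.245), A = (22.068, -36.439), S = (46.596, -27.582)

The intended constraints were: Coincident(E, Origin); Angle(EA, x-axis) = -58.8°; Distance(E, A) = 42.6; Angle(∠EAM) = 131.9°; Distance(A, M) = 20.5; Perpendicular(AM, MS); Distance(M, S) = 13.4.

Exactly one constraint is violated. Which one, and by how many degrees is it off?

Perpendicular(AM, MS) — off by 8.40°.

E = (0.00, 0.00) ✓; EA at -58.80° ✓; |EA| = 42.60 ✓; ∠EAM = 131.9° ✓; |AM| = 20.50 ✓; ∠(AM, MS) = 81.60° ✗; |MS| = 13.40 ✓.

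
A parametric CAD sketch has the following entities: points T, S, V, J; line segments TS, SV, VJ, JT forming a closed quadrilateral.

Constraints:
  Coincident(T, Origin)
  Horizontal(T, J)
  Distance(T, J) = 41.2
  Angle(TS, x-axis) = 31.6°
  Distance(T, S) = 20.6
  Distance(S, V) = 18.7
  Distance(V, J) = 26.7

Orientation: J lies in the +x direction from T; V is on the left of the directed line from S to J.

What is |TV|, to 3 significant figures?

39.0

T is at the origin; T and J share the same y with |TJ| = 41.2 and J in +x, so J = (41.2, 0). TS runs at 31.6° with |TS| = 20.6, so S = (17.5, 10.8). V is determined by |SV| = 18.7 and |VJ| = 26.7 together: it lies at the intersection of circle(S, 18.7) and circle(J, 26.7). With |SJ| = 26.0, the foot of the radical line on SJ is 6.02 from S and the perpendicular offset is √(18.7² − 6.02²) = 17.7. Taking the left-of-SJ solution: V = (30.4, 24.4).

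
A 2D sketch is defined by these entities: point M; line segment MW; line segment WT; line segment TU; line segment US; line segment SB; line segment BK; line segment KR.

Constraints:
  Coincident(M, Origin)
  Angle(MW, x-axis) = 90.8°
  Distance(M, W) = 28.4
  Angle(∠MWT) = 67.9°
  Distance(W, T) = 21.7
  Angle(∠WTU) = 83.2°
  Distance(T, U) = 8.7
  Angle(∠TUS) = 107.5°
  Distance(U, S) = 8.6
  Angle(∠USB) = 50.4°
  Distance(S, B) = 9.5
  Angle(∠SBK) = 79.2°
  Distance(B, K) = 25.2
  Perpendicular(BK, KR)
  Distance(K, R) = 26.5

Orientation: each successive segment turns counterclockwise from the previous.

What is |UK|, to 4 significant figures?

18.14

∠USB = 50.4° gives SB at 141.8° from the x-axis; with |SB| = 9.5, B = (-15.14, 20.09). ∠SBK = 79.2° gives BK at -117.4° from the x-axis; with |BK| = 25.2, K = (-26.73, -2.285). Then |UK| = |K − U| = 18.14.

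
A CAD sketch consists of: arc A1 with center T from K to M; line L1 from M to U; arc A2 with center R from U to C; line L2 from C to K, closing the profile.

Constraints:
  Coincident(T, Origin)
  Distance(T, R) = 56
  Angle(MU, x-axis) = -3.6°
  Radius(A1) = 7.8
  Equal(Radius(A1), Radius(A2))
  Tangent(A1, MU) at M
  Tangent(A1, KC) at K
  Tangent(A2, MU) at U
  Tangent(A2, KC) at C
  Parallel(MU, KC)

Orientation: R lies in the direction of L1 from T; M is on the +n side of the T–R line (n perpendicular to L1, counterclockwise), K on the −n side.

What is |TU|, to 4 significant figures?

56.54

The slot axis is L1's direction at -3.6°, so u = (cos -3.6°, sin -3.6°) = (0.9980, -0.06279) and n = (−sin -3.6°, cos -3.6°) = (0.06279, 0.9980). T is at the origin and R lies 56.0 along u from T, so R = 56.0·u = (55.89, -3.516). Tangency of A1 to both parallel lines with radius 7.8 puts M and K at T ± 7.8·n: M = (0.4898, 7.785), K = (-0.4898, -7.785). Equal radii place U and C the same way about R: U = R + 7.8·n = (56.38, 4.268), C = R − 7.8·n = (55.40, -11.30). Then |TU| = |U − T| = 56.54.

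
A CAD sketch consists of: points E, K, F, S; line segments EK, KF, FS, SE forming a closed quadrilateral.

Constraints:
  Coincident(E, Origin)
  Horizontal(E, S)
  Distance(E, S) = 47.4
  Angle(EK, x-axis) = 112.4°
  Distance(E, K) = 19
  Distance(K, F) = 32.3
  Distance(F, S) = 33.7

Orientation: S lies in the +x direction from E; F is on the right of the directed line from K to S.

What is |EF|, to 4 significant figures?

15.72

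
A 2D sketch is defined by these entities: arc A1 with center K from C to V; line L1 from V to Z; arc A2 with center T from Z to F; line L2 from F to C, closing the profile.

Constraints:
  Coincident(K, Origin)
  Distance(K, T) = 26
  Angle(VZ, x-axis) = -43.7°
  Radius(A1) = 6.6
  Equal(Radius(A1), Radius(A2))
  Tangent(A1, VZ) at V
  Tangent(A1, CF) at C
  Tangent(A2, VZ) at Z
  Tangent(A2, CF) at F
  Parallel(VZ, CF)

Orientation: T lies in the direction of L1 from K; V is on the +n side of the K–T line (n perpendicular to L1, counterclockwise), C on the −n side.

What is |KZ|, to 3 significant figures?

26.8

The slot axis is L1's direction at -43.7°, so u = (cos -43.7°, sin -43.7°) = (0.723, -0.691) and n = (−sin -43.7°, cos -43.7°) = (0.691, 0.723). K is at the origin and T lies 26.0 along u from K, so T = 26.0·u = (18.8, -18.0). Tangency of A1 to both parallel lines with radius 6.6 puts V and C at K ± 6.6·n: V = (4.56, 4.77), C = (-4.56, -4.77). Equal radii place Z and F the same way about T: Z = T + 6.6·n = (23.4, -13.2), F = T − 6.6·n = (14.2, -22.7). Then |KZ| = |Z − K| = 26.8.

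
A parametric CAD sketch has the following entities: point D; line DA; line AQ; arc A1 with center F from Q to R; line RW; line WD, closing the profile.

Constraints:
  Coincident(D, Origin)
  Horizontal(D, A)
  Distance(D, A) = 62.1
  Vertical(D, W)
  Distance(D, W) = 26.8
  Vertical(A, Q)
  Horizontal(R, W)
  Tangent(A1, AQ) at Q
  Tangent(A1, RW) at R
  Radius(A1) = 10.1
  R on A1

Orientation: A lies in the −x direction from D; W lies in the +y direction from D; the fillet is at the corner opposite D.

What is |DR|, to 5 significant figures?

58.500

D is at the origin; DA is horizontal with |DA| = 62.1 and A on the −x side, so A = (-62.100, 0.0000). D and W share the same x with |DW| = 26.8 and W on the +y side, so W = (0.0000, 26.800). The virtual corner opposite D is at (-62.100, 26.800). Since A1 is tangent to AQ there, FQ ⟂ AQ and tangency of A1 to RW means the radius FR is perpendicular to RW, with radius 10.1, so the center F sits 10.1 in from both sides at F = (-52.000, 16.700). That places the tangent points at Q = (-62.100, 16.700) on AQ and R = (-52.000, 26.800) on RW. Then |DR| = |R − D| = 58.500.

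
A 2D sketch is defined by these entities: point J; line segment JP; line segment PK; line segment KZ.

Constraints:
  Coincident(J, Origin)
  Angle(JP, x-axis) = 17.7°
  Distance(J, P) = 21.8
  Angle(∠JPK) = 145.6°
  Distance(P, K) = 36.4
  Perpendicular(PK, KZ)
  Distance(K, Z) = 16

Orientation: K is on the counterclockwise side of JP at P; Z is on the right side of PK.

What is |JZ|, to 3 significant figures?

61.3

J is at the origin; JP runs at 17.7° with length 21.8, so P = 21.8·(cos 17.7°, sin 17.7°) = (20.8, 6.63). ∠JPK = 145.6°, so PK runs at 17.7° + (180° − 145.6°) = 52.1° from the x-axis; with |PK| = 36.4, K = P + 36.4·(cos 52.1°, sin 52.1°) = (43.1, 35.4). PK is perpendicular to KZ; with |KZ| = 16.0 on the right of PK, Z = K + 16.0·(0.789, -0.614) = (55.8, 25.5). Then |JZ| = |Z − J| = 61.3.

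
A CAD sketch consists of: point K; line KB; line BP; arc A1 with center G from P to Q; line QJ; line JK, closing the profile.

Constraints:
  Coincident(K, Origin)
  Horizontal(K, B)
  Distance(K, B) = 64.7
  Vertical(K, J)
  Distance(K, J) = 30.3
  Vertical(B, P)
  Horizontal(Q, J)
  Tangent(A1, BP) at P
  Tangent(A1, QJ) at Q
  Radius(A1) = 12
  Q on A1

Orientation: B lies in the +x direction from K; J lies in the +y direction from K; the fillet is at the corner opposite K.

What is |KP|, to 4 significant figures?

67.24

K is at the origin; KB is horizontal with |KB| = 64.7 and B on the +x side, so B = (64.70, 0.000). K and J share the same x with |KJ| = 30.3 and J on the +y side, so J = (0.000, 30.30). The virtual corner opposite K is at (64.70, 30.30). The tangent condition forces GP to be normal to BP and the tangent condition forces GQ to be normal to QJ, with radius 12.0, so the center G sits 12.0 in from both sides at G = (52.70, 18.30). That places the tangent points at P = (64.70, 18.30) on BP and Q = (52.70, 30.30) on QJ. Then |KP| = |P − K| = 67.24.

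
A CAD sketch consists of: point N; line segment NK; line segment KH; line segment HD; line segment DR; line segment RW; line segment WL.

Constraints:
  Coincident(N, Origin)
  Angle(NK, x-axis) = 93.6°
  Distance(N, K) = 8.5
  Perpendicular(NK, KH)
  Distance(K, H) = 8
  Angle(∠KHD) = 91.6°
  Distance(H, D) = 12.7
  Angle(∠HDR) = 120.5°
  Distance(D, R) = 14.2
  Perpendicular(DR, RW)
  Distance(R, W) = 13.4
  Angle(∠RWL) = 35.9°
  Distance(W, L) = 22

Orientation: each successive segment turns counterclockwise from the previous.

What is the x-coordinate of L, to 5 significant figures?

-9.0419

N is at the origin; NK runs at 93.6° with length 8.5, so K = (-0.53372, 8.4832). NK ⟂ KH, so KH runs at -176.40°; with |KH| = 8.0, H = (-8.5179, 7.9809). ∠KHD = 91.6° gives HD at -88.000° from the x-axis; with |HD| = 12.7, D = (-8.0747, -4.7114). ∠HDR = 120.5° gives DR at -28.500° from the x-axis; with |DR| = 14.2, R = (4.4045, -11.487). The perpendicularity gives RW at right angles to DR, so RW runs at 61.500°; with |RW| = 13.4, W = (10.798, 0.28913). ∠RWL = 35.9° gives WL at -154.40° from the x-axis; with |WL| = 22.0, L = (-9.0419, -9.2168). So L.x = -9.0419.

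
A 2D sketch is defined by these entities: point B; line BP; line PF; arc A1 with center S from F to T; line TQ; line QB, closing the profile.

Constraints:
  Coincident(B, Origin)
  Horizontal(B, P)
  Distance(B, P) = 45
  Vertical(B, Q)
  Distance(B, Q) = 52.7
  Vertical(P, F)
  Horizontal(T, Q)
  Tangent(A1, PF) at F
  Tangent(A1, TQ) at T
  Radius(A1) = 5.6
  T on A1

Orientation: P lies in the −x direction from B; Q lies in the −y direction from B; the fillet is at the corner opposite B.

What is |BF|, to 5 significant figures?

65.141

B is at the origin; B and P share the same y with |BP| = 45.0 and P on the −x side, so P = (-45.000, 0.0000). BQ is vertical with |BQ| = 52.7 and Q on the −y side, so Q = (0.0000, -52.700). The virtual corner opposite B is at (-45.000, -52.700). Since A1 is tangent to PF there, SF ⟂ PF and A1 meets TQ tangentially, so ST is at right angles to TQ, with radius 5.6, so the center S sits 5.6 in from both sides at S = (-39.400, -47.100). That places the tangent points at F = (-45.000, -47.100) on PF and T = (-39.400, -52.700) on TQ. Then |BF| = |F − B| = 65.141.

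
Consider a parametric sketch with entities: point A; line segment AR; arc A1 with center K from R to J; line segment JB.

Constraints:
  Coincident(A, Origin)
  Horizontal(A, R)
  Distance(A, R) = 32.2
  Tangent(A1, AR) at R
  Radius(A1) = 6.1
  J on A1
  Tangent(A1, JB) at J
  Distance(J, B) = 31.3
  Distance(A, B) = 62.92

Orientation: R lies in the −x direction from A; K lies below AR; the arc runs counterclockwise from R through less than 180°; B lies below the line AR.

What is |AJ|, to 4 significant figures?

36.82

Checks: |KJ| = 6.100 ✓; ∠(KJ, JB) = 90.00° ✓; |JB| = 31.30 ✓; |AB| = 62.92 ✓.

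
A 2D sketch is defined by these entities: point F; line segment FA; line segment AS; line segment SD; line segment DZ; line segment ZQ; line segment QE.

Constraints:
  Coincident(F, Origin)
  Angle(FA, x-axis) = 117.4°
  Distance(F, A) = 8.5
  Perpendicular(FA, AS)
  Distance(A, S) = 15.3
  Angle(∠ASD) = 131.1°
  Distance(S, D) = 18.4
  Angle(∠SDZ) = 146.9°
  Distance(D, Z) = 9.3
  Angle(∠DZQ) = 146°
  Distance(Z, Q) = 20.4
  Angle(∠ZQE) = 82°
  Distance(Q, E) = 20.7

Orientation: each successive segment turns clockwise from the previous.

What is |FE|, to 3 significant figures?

21.5

∠DZQ = 146.0° gives ZQ at -88.6° from the x-axis; with |ZQ| = 20.4, Q = (32.7, -20.1). ∠ZQE = 82.0° gives QE at 173° from the x-axis; with |QE| = 20.7, E = (12.1, -17.8). Then |FE| = |E − F| = 21.5.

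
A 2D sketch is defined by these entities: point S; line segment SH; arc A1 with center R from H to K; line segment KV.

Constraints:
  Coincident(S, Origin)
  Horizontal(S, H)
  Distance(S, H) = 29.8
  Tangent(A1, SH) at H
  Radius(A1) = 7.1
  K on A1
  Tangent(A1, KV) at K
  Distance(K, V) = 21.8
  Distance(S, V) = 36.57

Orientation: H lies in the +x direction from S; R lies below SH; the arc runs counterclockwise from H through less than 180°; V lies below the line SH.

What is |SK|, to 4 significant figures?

23.76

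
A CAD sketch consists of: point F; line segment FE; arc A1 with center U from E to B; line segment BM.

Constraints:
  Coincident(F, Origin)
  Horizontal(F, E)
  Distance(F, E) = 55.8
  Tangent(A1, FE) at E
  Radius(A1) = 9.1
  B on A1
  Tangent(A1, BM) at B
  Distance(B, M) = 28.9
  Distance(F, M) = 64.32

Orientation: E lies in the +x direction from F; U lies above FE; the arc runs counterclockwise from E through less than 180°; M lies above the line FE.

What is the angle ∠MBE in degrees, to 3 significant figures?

122°

Checks: |UB| = 9.100 ✓; ∠(UB, BM) = 90.00° ✓; |BM| = 28.90 ✓; |FM| = 64.32 ✓.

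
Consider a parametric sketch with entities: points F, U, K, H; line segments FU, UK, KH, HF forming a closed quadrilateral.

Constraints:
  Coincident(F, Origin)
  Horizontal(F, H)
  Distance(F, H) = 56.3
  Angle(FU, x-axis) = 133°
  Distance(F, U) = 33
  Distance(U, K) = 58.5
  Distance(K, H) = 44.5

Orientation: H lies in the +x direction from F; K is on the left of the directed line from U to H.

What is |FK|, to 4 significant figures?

51.56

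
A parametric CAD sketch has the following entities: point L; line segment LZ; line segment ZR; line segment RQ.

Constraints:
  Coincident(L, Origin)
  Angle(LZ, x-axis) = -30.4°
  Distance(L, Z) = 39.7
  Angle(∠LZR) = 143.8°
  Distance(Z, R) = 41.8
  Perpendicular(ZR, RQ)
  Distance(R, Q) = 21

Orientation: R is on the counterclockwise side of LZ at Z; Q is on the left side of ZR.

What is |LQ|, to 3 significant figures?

73.9

L is at the origin; LZ runs at -30.4° with length 39.7, so Z = 39.7·(cos -30.4°, sin -30.4°) = (34.2, -20.1). ∠LZR = 143.8°, so ZR runs at -30.4° + (180° − 143.8°) = 5.80° from the x-axis; with |ZR| = 41.8, R = Z + 41.8·(cos 5.80°, sin 5.80°) = (75.8, -15.9). The perpendicularity gives RQ at right angles to ZR; with |RQ| = 21.0 on the left of ZR, Q = R + 21.0·(-0.101, 0.995) = (73.7, 5.03). Then |LQ| = |Q − L| = 73.9.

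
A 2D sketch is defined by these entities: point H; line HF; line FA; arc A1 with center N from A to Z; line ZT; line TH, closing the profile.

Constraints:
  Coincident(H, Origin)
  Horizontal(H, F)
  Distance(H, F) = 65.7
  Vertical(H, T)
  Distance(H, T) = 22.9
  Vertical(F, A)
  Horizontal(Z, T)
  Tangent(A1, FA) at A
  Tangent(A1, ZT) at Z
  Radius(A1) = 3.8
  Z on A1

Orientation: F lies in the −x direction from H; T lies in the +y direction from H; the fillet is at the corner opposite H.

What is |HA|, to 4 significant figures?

68.42

H is at the origin; HF is horizontal with |HF| = 65.7 and F on the −x side, so F = (-65.70, 0.000). H and T share the same x with |HT| = 22.9 and T on the +y side, so T = (0.000, 22.90). The virtual corner opposite H is at (-65.70, 22.90). The tangent condition forces NA to be normal to FA and A1 meets ZT tangentially, so NZ is at right angles to ZT, with radius 3.8, so the center N sits 3.8 in from both sides at N = (-61.90, 19.10). That places the tangent points at A = (-65.70, 19.10) on FA and Z = (-61.90, 22.90) on ZT. Then |HA| = |A − H| = 68.42.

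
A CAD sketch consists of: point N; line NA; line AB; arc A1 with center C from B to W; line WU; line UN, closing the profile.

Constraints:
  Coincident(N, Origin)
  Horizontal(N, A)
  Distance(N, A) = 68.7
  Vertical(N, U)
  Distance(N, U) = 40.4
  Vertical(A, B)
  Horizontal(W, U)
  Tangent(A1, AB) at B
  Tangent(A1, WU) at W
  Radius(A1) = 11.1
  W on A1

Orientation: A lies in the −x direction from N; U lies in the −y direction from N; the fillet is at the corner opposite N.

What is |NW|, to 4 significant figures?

70.36

The virtual corner opposite N is at (-68.70, -40.40). A1 meets AB tangentially, so CB is at right angles to AB and A1 meets WU tangentially, so CW is at right angles to WU, with radius 11.1, so the center C sits 11.1 in from both sides at C = (-57.60, -29.30). That places the tangent points at B = (-68.70, -29.30) on AB and W = (-57.60, -40.40) on WU. Then |NW| = |W − N| = 70.36.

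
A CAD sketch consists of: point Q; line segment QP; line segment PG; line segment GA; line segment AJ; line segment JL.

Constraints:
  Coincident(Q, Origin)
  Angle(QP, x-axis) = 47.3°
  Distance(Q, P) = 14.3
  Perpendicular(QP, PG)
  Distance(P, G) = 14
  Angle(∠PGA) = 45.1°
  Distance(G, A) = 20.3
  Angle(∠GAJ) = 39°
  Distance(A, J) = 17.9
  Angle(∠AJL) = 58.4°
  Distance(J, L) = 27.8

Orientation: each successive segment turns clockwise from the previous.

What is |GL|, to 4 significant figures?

16.54

Q is at the origin; QP runs at 47.3° with length 14.3, so P = (9.698, 10.51). QP ⟂ PG, so PG runs at -42.70°; with |PG| = 14.0, G = (19.99, 1.015). ∠PGA = 45.1° gives GA at -177.6° from the x-axis; with |GA| = 20.3, A = (-0.2957, 0.1650). ∠GAJ = 39.0° gives AJ at 41.40° from the x-axis; with |AJ| = 17.9, J = (13.13, 12.00). ∠AJL = 58.4° gives JL at -80.20° from the x-axis; with |JL| = 27.8, L = (17.86, -15.39). Then |GL| = |L − G| = 16.54.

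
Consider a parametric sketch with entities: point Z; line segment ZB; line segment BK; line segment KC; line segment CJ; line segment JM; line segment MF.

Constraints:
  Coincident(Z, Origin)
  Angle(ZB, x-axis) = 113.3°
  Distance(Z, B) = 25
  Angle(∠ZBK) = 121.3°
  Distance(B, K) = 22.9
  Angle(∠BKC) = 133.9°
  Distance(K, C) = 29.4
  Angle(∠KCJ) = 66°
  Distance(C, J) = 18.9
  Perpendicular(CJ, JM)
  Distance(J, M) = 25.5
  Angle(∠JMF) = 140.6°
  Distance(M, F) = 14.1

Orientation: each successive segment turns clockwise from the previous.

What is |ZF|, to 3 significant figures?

46.4

Z is at the origin; ZB runs at 113.3° with length 25.0, so B = (-9.89, 23.0). ∠ZBK = 121.3° gives BK at 54.6° from the x-axis; with |BK| = 22.9, K = (3.38, 41.6). ∠BKC = 133.9° gives KC at 8.50° from the x-axis; with |KC| = 29.4, C = (32.5, 46.0). ∠KCJ = 66.0° gives CJ at -106° from the x-axis; with |CJ| = 18.9, J = (27.4, 27.8). The perpendicularity gives JM at right angles to CJ, so JM runs at 164°; with |JM| = 25.5, M = (2.83, 34.6). ∠JMF = 140.6° gives MF at 125° from the x-axis; with |MF| = 14.1, F = (-5.28, 46.1). Then |ZF| = |F − Z| = 46.4.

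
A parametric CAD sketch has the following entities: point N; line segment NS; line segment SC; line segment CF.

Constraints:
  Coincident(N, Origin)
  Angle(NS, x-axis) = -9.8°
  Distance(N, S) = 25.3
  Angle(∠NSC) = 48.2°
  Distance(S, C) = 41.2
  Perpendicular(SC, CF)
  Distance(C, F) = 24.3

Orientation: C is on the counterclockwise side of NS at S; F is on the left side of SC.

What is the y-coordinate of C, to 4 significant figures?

30.63

N is at the origin; NS runs at -9.8° with length 25.3, so S = 25.3·(cos -9.8°, sin -9.8°) = (24.93, -4.306). ∠NSC = 48.2°, so SC runs at -9.8° + (180° − 48.2°) = 122.0° from the x-axis; with |SC| = 41.2, C = S + 41.2·(cos 122.0°, sin 122.0°) = (3.098, 30.63). So C.y = 30.63.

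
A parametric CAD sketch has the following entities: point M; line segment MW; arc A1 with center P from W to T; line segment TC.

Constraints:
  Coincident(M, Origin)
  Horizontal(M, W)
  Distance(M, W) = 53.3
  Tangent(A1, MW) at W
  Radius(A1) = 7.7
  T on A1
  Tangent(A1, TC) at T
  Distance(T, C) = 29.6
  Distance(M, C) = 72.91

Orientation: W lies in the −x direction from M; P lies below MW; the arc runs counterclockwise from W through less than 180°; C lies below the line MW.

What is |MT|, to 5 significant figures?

61.403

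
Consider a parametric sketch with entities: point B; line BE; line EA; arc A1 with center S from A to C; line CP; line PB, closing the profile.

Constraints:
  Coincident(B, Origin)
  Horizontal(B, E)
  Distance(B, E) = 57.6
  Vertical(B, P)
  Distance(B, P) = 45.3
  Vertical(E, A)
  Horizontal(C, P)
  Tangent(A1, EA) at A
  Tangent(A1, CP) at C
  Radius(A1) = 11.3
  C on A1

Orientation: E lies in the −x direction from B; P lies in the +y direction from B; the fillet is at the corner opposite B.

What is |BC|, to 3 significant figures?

64.8

B is at the origin; BE is horizontal with |BE| = 57.6 and E on the −x side, so E = (-57.6, 0.00). B and P share the same x with |BP| = 45.3 and P on the +y side, so P = (0.00, 45.3). The virtual corner opposite B is at (-57.6, 45.3). Since A1 is tangent to EA there, SA ⟂ EA and tangency of A1 to CP means the radius SC is perpendicular to CP, with radius 11.3, so the center S sits 11.3 in from both sides at S = (-46.3, 34.0). That places the tangent points at A = (-57.6, 34.0) on EA and C = (-46.3, 45.3) on CP. Then |BC| = |C − B| = 64.8.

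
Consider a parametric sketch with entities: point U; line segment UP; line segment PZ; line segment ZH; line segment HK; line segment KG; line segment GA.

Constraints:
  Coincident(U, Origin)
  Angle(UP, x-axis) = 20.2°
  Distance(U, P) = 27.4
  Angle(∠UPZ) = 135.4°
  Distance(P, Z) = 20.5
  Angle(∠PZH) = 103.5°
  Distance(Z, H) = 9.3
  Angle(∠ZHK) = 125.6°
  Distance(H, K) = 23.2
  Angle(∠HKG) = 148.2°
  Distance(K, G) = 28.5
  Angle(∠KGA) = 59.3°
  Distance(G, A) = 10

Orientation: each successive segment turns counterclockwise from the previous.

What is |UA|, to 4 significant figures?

6.438

U is at the origin; UP runs at 20.2° with length 27.4, so P = (25.71, 9.461). ∠UPZ = 135.4° gives PZ at 64.80° from the x-axis; with |PZ| = 20.5, Z = (34.44, 28.01). ∠PZH = 103.5° gives ZH at 141.3° from the x-axis; with |ZH| = 9.3, H = (27.19, 33.82). ∠ZHK = 125.6° gives HK at -164.3° from the x-axis; with |HK| = 23.2, K = (4.851, 27.55). ∠HKG = 148.2° gives KG at -132.5° from the x-axis; with |KG| = 28.5, G = (-14.40, 6.535). ∠KGA = 59.3° gives GA at -11.80° from the x-axis; with |GA| = 10.0, A = (-4.615, 4.490). Then |UA| = |A − U| = 6.438.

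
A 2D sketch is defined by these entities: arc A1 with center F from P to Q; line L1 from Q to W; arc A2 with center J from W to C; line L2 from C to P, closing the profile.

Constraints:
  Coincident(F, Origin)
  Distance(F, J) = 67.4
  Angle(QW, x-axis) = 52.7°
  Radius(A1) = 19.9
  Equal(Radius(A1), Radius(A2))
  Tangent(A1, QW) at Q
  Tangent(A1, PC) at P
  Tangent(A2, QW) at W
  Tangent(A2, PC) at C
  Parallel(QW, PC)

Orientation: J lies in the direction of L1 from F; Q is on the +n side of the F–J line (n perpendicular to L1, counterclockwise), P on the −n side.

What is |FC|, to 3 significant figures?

70.3

The slot axis is L1's direction at 52.7°, so u = (cos 52.7°, sin 52.7°) = (0.606, 0.795) and n = (−sin 52.7°, cos 52.7°) = (-0.795, 0.606). F is at the origin and J lies 67.4 along u from F, so J = 67.4·u = (40.8, 53.6). Tangency of A1 to both parallel lines with radius 19.9 puts Q and P at F ± 19.9·n: Q = (-15.8, 12.1), P = (15.8, -12.1). Equal radii place W and C the same way about J: W = J + 19.9·n = (25.0, 65.7), C = J − 19.9·n = (56.7, 41.6). Then |FC| = |C − F| = 70.3.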